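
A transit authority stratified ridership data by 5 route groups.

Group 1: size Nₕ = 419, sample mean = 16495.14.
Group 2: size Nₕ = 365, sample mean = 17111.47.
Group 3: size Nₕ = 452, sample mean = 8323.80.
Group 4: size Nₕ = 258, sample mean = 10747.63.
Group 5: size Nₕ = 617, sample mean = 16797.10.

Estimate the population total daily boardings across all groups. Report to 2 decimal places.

30056207.05

Estimate total by summing Nₕ·x̄ₕ over strata.
419·16495.14 + 365·17111.47 + 452·8323.80 + 258·10747.63 + 617·16797.10 = 6911463.66 + 6245686.55 + 3762357.6 + 2772888.54 + 10363810.7 = 30056207.05.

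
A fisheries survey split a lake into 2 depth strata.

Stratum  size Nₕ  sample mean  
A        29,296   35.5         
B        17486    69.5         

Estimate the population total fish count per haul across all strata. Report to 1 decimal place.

2255285.0

Population total = Σ Nₕ·x̄ₕ (each stratum's size times its mean).
29296·35.5 + 17486·69.5 = 1040008 + 1215277 = 2255285.0.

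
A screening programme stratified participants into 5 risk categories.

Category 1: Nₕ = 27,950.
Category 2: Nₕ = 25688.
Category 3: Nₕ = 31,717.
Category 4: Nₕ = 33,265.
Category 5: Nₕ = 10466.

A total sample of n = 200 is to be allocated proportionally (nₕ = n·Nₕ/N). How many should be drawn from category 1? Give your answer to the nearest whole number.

Share of category 1 = 27950/129086 = 0.21652.
Allocate 200 × 0.21652 = 43.304... → 43.

43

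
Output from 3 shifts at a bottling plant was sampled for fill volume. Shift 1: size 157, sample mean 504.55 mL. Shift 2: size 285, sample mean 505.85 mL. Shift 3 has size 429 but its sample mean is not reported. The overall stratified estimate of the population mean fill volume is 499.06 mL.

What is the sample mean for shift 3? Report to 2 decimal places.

N = 157 + 285 + 429 = 871.
Overall total = μ·N = 499.06·871 = 434681.26.
Subtract the known strata: 157·504.55 + 285·505.85 = 223381.6.
Remaining total for shift 3: 434681.26 − 223381.6 = 211299.66.
Divide by its size: 211299.66 / 429 = 492.54 → 492.54.

492.54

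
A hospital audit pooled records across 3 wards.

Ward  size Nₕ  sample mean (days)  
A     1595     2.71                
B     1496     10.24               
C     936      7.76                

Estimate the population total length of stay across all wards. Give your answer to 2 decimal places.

26904.85

Population total = Σ Nₕ·x̄ₕ (each stratum's size times its mean).
1595·2.71 + 1496·10.24 + 936·7.76 = 4322.45 + 15319.04 + 7263.36 = 26904.85.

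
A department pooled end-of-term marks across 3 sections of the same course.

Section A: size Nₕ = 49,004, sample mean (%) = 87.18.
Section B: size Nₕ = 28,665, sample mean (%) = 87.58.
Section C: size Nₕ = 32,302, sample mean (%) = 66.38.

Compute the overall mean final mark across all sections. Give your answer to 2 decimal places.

81.17

N = 49004 + 28665 + 32302 = 109971.
Overall mean = Σ (Nₕ/N)·x̄ₕ — weight by population share, not a simple average.
Σ Nₕx̄ₕ = 49004·87.18 + 28665·87.58 + 32302·66.38 = 4272168.72 + 2510480.7 + 2144206.76 = 8926856.18.
Divide by N: 8926856.18 / 109971 = 81.1746... → 81.17.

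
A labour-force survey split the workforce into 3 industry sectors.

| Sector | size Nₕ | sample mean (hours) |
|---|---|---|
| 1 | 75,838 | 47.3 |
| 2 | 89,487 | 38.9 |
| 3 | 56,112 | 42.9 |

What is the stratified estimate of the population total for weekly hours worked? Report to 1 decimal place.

9475386.5

1: 75838·47.3 = 3587137.4
2: 89487·38.9 = 3481044.3
3: 56112·42.9 = 2407204.8
τ̂ = Σ Nₕx̄ₕ = 9475386.5.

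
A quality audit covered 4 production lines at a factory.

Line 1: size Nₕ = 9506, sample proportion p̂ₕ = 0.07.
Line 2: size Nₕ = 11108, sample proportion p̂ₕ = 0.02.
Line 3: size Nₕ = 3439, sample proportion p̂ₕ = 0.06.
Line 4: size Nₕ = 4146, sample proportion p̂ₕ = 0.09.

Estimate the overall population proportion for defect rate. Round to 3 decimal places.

Wₕ = Nₕ/N with N = 28199: 0.3371, 0.3939, 0.1220, 0.1470.
p̂_st = 0.3371·0.07 + 0.3939·0.02 + 0.1220·0.06 + 0.1470·0.09 ≈ 0.05203... → 0.052.

0.052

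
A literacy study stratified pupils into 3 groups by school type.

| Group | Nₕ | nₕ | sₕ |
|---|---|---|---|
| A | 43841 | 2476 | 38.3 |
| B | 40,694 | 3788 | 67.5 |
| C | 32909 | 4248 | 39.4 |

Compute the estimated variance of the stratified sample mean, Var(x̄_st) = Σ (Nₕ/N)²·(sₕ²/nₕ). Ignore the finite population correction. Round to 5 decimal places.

0.25566

N = 117444; Wₕ = Nₕ/N.
group A: (43841/117444)²·38.3²/2476 = 0.08255552
group B: (40694/117444)²·67.5²/3788 = 0.14440980
group C: (32909/117444)²·39.4²/4248 = 0.02869298
Sum = 0.25565830 → 0.25566.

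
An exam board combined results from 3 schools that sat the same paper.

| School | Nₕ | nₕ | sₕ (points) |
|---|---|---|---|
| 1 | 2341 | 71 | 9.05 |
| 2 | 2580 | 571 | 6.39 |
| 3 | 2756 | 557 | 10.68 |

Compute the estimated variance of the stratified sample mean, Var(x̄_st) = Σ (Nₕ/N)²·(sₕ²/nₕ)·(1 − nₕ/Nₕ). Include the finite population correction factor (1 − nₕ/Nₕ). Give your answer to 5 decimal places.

0.13136

N = 7677. Term for each stratum: Wₕ²sₕ²/nₕ·(1−nₕ/Nₕ).
Var(x̄_st) = 0.10401189 + 0.00628901 + 0.02105759 = 0.13135849 → 0.13136.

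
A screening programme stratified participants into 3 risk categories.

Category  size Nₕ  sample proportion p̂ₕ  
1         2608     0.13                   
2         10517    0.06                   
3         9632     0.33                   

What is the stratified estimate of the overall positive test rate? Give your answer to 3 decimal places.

N = 2608 + 10517 + 9632 = 22757.
Overall proportion = Σ (Nₕ/N)·p̂ₕ.
Σ Nₕp̂ₕ = 339.04 + 631.02 + 3178.56 = 4148.62.
4148.62 / 22757 = 0.18230... → 0.182.

0.182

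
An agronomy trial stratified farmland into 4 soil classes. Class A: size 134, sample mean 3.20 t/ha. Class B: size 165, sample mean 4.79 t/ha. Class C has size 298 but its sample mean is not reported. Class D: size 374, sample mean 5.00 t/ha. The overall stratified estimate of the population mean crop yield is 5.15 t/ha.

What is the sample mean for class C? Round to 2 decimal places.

N = 134 + 165 + 298 + 374 = 971.
Overall total = μ·N = 5.15·971 = 5000.65.
Subtract the known strata: 134·3.20 + 165·4.79 + 374·5.00 = 3089.15.
Remaining total for class C: 5000.65 − 3089.15 = 1911.5.
Divide by its size: 1911.5 / 298 = 6.4144... → 6.41.

6.41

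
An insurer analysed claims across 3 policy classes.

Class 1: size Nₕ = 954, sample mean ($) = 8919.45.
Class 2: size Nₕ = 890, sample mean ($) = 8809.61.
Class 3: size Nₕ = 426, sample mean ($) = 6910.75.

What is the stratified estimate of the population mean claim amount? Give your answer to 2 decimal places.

x̄_st = (Σ Nₕx̄ₕ) / (Σ Nₕ) = (954·8919.45 + 890·8809.61 + 426·6910.75) / 2270
= 19293687.7 / 2270 = 8499.4219... → 8499.42.

8499.42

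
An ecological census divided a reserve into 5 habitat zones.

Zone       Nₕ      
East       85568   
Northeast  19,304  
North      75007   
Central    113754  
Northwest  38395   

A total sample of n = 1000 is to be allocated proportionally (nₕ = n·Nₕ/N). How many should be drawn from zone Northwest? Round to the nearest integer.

Share of zone Northwest = 38395/332028 = 0.11564.
Allocate 1000 × 0.11564 = 115.638... → 116.

116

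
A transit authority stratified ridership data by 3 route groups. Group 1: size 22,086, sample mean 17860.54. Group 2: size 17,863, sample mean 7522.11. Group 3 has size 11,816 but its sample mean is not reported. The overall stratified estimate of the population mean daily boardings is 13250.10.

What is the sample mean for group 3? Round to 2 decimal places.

13291.82

N = 22086 + 17863 + 11816 = 51765.
Overall total = μ·N = 13250.10·51765 = 685891426.5.
Subtract the known strata: 22086·17860.54 + 17863·7522.11 = 528835337.37.
Remaining total for group 3: 685891426.5 − 528835337.37 = 157056089.13.
Divide by its size: 157056089.13 / 11816 = 13291.8153... → 13291.82.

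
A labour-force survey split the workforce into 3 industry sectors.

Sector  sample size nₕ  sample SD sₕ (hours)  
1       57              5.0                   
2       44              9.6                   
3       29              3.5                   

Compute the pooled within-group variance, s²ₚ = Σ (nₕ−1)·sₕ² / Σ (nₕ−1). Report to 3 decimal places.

44.928

Degrees of freedom: 56 + 43 + 28 = 127.
Σ(nₕ−1)sₕ² = 56·25 + 43·92.16 + 28·12.25 = 5705.88.
s²ₚ = 5705.88 / 127 = 44.92819... → 44.928.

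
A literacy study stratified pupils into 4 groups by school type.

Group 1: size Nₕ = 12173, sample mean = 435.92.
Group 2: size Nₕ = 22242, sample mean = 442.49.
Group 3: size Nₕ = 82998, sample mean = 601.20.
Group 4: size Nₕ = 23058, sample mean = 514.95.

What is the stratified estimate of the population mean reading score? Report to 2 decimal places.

547.59

N = 12173 + 22242 + 82998 + 23058 = 140471.
Weight each subgroup mean by Nₕ/N and sum.
Σ Nₕx̄ₕ = 12173·435.92 + 22242·442.49 + 82998·601.20 + 23058·514.95 = 5306454.16 + 9841862.58 + 49898397.6 + 11873717.1 = 76920431.44.
Divide by N: 76920431.44 / 140471 = 547.5894... → 547.59.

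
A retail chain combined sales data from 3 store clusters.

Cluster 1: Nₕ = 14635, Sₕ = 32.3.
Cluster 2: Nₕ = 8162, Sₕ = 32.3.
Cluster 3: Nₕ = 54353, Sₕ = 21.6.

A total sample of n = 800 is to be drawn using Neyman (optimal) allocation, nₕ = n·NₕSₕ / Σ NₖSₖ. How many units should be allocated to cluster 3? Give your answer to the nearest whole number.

492

Σ NₕSₕ = 14635·32.3 + 8162·32.3 + 54353·21.6 = 1910367.9.
Share for 3: 1174024.8/1910367.9 = 0.61455.
n_3 = 800 × 0.61455 = 491.643... → 492.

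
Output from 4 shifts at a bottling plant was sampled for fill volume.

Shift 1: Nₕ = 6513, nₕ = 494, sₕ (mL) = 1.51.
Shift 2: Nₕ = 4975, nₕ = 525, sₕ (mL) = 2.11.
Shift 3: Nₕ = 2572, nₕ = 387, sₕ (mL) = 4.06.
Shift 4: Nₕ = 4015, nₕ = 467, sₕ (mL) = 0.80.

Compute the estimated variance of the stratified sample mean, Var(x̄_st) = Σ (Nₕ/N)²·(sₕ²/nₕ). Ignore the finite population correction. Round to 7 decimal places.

N = 18075; Wₕ = Nₕ/N.
shift 1: (6513/18075)²·1.51²/494 = 0.0005992837
shift 2: (4975/18075)²·2.11²/525 = 0.0006424438
shift 3: (2572/18075)²·4.06²/387 = 0.0008624351
shift 4: (4015/18075)²·0.80²/467 = 0.0000676204
Sum = 0.0021717830 → 0.0021718.

0.0021718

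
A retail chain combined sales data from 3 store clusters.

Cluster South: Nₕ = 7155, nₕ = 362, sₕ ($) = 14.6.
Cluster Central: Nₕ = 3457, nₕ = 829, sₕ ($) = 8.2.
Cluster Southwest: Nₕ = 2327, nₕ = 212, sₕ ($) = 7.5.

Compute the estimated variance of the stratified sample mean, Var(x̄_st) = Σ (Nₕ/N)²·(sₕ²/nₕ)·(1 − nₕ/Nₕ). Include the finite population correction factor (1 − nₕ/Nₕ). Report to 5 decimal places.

N = 12939; Wₕ = Nₕ/N.
cluster South: (7155/12939)²·14.6²/362·(1 − 362/7155) = 0.17094916
cluster Central: (3457/12939)²·8.2²/829·(1 − 829/3457) = 0.00440146
cluster Southwest: (2327/12939)²·7.5²/212·(1 − 212/2327) = 0.00779995
Sum = 0.18315057 → 0.18315.

0.18315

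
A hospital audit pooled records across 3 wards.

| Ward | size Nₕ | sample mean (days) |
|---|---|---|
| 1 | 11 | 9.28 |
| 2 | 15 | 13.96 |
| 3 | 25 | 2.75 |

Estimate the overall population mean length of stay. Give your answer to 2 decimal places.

x̄_st = (Σ Nₕx̄ₕ) / (Σ Nₕ) = (11·9.28 + 15·13.96 + 25·2.75) / 51
= 380.23 / 51 = 7.4555... → 7.46.

7.46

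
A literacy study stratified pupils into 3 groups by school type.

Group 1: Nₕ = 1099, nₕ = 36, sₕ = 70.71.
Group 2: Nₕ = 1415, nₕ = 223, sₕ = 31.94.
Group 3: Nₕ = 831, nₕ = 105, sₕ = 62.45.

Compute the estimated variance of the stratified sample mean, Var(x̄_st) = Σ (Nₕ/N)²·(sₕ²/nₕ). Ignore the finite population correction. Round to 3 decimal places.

N = 3345; Wₕ = Nₕ/N.
group 1: (1099/3345)²·70.71²/36 = 14.992095
group 2: (1415/3345)²·31.94²/223 = 0.818626
group 3: (831/3345)²·62.45²/105 = 2.292374
Sum = 18.103094 → 18.103.

18.103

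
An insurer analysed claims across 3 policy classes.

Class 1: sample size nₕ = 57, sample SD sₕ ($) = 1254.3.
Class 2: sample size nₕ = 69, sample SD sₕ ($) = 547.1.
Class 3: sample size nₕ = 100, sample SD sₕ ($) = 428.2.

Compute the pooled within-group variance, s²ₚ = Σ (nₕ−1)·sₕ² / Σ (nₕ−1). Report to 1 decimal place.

567752.7

Degrees of freedom: 56 + 68 + 99 = 223.
Σ(nₕ−1)sₕ² = 56·1573268.49 + 68·299318.41 + 99·183355.24 = 126608856.08.
s²ₚ = 126608856.08 / 223 = 567752.718... → 567752.7.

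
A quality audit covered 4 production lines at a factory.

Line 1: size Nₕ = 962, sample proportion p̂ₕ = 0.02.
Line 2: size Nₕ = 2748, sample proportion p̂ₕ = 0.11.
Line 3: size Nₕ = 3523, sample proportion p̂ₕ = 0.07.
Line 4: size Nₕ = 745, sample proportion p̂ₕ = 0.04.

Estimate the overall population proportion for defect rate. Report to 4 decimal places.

Wₕ = Nₕ/N with N = 7978: 0.1206, 0.3444, 0.4416, 0.0934.
p̂_st = 0.1206·0.02 + 0.3444·0.11 + 0.4416·0.07 + 0.0934·0.04 ≈ 0.074947... → 0.0749.

0.0749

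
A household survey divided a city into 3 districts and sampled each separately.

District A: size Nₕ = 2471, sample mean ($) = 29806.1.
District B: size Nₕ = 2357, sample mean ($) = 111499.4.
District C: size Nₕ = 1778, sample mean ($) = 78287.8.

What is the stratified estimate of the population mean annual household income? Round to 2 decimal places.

72002.83

N = 6606; weights Wₕ = Nₕ/N = (0.3741, 0.3568, 0.2691).
x̄_st = Σ Wₕ·x̄ₕ = 0.3741·29806.1 + 0.3568·111499.4 + 0.2691·78287.8 ≈ 72002.8258...
→ 72002.83.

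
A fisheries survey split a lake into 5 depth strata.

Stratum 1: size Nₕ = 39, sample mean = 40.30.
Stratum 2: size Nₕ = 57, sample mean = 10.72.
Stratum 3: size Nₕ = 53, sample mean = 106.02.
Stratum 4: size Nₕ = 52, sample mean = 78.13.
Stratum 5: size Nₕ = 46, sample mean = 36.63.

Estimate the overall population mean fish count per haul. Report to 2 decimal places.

N = 39 + 57 + 53 + 52 + 46 = 247.
Overall mean = Σ (Nₕ/N)·x̄ₕ — weight by population share, not a simple average.
Σ Nₕx̄ₕ = 39·40.30 + 57·10.72 + 53·106.02 + 52·78.13 + 46·36.63 = 1571.7 + 611.04 + 5619.06 + 4062.76 + 1684.98 = 13549.54.
Divide by N: 13549.54 / 247 = 54.8564... → 54.86.

54.86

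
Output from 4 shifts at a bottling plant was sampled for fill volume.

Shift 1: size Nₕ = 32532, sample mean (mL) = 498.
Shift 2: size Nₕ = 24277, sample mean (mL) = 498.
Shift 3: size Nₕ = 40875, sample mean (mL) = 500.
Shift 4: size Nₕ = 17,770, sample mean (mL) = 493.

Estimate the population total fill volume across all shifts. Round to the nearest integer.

1: 32532·498 = 16200936
2: 24277·498 = 12089946
3: 40875·500 = 20437500
4: 17770·493 = 8760610
τ̂ = Σ Nₕx̄ₕ = 57488992.

57488992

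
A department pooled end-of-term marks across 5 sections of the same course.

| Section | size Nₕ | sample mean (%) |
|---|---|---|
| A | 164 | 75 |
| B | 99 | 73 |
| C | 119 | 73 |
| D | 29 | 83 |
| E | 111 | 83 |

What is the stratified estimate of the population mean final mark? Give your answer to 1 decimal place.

76.3

N = 164 + 99 + 119 + 29 + 111 = 522.
Overall mean = Σ (Nₕ/N)·x̄ₕ — weight by population share, not a simple average.
Σ Nₕx̄ₕ = 164·75 + 99·73 + 119·73 + 29·83 + 111·83 = 12300 + 7227 + 8687 + 2407 + 9213 = 39834.
Divide by N: 39834 / 522 = 76.310... → 76.3.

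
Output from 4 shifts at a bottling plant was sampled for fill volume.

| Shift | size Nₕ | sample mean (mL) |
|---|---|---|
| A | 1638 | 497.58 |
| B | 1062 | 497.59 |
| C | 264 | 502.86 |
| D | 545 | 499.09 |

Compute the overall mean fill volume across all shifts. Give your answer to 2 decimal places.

498.21

N = 1638 + 1062 + 264 + 545 = 3509.
Weight each subgroup mean by Nₕ/N and sum.
Σ Nₕx̄ₕ = 1638·497.58 + 1062·497.59 + 264·502.86 + 545·499.09 = 815036.04 + 528440.58 + 132755.04 + 272004.05 = 1748235.71.
Divide by N: 1748235.71 / 3509 = 498.2148... → 498.21.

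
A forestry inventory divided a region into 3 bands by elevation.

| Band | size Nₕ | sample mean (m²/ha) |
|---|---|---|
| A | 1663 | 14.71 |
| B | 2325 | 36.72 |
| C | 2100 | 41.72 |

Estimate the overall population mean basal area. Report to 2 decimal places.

N = 1663 + 2325 + 2100 = 6088.
Overall mean = Σ (Nₕ/N)·x̄ₕ — weight by population share, not a simple average.
Σ Nₕx̄ₕ = 1663·14.71 + 2325·36.72 + 2100·41.72 = 24462.73 + 85374 + 87612 = 197448.73.
Divide by N: 197448.73 / 6088 = 32.4324... → 32.43.

32.43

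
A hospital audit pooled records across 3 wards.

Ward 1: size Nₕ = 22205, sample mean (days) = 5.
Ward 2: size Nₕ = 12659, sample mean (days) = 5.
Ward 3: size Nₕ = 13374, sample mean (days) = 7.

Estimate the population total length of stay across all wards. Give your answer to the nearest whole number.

267938

1: 22205·5 = 111025
2: 12659·5 = 63295
3: 13374·7 = 93618
τ̂ = Σ Nₕx̄ₕ = 267938.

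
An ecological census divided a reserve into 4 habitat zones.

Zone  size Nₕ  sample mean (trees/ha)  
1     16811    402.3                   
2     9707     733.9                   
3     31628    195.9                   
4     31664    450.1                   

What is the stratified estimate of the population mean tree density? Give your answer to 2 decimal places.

382.31

N = 89810; weights Wₕ = Nₕ/N = (0.1872, 0.1081, 0.3522, 0.3526).
x̄_st = Σ Wₕ·x̄ₕ = 0.1872·402.3 + 0.1081·733.9 + 0.3522·195.9 + 0.3526·450.1 ≈ 382.3062...
→ 382.31.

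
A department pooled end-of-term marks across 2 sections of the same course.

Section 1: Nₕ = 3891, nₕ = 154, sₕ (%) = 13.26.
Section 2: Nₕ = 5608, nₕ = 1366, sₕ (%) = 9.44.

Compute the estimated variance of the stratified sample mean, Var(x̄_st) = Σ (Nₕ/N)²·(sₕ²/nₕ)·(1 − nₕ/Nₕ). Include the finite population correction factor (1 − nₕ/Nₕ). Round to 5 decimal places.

0.20119

N = 9499. Term for each stratum: Wₕ²sₕ²/nₕ·(1−nₕ/Nₕ).
Var(x̄_st) = 0.18399028 + 0.01719951 = 0.20118979 → 0.20119.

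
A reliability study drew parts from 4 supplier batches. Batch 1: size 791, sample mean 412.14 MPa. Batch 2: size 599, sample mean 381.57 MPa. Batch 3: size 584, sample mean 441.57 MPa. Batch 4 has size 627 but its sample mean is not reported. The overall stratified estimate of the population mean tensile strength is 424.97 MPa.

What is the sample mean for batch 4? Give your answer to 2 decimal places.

467.16

N = 791 + 599 + 584 + 627 = 2601.
Overall total = μ·N = 424.97·2601 = 1105346.97.
Subtract the known strata: 791·412.14 + 599·381.57 + 584·441.57 = 812440.05.
Remaining total for batch 4: 1105346.97 − 812440.05 = 292906.92.
Divide by its size: 292906.92 / 627 = 467.1562... → 467.16.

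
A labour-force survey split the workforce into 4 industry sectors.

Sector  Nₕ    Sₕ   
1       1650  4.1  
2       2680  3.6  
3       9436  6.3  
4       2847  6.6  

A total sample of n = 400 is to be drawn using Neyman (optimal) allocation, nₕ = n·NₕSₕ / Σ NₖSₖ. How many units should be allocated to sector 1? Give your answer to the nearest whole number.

29

1: NₕSₕ = 1650·4.1 = 6765
2: NₕSₕ = 2680·3.6 = 9648
3: NₕSₕ = 9436·6.3 = 59446.8
4: NₕSₕ = 2847·6.6 = 18790.2
Σ NₕSₕ = 94650.
n_1 = 400·6765/94650 = 28.590... → 29.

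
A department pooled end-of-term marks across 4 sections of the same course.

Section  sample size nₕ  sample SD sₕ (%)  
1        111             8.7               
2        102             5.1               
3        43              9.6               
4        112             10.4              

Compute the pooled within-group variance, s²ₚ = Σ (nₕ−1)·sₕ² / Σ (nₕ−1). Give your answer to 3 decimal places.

73.707

1: (111−1)·8.7² = 110·75.69 = 8325.9
2: (102−1)·5.1² = 101·26.01 = 2627.01
3: (43−1)·9.6² = 42·92.16 = 3870.72
4: (112−1)·10.4² = 111·108.16 = 12005.76
Numerator = 26829.39; denominator = Σ(nₕ−1) = 364.
s²ₚ = 26829.39/364 = 73.70712... → 73.707.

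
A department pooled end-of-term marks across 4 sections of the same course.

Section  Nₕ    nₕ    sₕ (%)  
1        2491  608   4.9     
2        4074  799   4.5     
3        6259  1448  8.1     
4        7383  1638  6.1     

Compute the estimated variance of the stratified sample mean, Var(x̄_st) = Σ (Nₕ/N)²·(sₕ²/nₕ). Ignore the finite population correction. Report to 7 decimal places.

N = 20207. Term for each stratum: Wₕ²sₕ²/nₕ.
Var(x̄_st) = 0.0006001121 + 0.0010301883 + 0.0043471807 + 0.0030325490 = 0.0090100301 → 0.0090100.

0.0090100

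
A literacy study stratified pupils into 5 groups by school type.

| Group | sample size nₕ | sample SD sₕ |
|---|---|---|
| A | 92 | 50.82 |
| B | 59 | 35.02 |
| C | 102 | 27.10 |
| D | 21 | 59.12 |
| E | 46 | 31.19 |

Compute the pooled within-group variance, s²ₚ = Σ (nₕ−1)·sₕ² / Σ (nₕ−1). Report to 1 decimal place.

1568.3

Degrees of freedom: 91 + 58 + 101 + 20 + 45 = 315.
Σ(nₕ−1)sₕ² = 91·2582.6724 + 58·1226.4004 + 101·734.41 + 20·3495.1744 + 45·972.8161 = 494010.0341.
s²ₚ = 494010.0341 / 315 = 1568.286... → 1568.3.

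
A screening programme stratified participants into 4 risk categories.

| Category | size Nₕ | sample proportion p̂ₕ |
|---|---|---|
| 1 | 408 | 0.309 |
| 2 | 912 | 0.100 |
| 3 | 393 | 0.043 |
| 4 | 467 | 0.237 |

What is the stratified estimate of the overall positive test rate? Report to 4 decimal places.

Wₕ = Nₕ/N with N = 2180: 0.1872, 0.4183, 0.1803, 0.2142.
p̂_st = 0.1872·0.309 + 0.4183·0.100 + 0.1803·0.043 + 0.2142·0.237 ≈ 0.158188... → 0.1582.

0.1582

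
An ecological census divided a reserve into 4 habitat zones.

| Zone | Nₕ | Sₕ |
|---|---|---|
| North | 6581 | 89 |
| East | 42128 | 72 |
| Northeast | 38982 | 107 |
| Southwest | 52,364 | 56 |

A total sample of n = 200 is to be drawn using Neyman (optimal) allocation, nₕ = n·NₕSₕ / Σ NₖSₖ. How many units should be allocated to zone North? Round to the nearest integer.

Σ NₕSₕ = 6581·89 + 42128·72 + 38982·107 + 52364·56 = 10722383.
Share for North: 585709/10722383 = 0.05462.
n_North = 200 × 0.05462 = 10.925... → 11.

11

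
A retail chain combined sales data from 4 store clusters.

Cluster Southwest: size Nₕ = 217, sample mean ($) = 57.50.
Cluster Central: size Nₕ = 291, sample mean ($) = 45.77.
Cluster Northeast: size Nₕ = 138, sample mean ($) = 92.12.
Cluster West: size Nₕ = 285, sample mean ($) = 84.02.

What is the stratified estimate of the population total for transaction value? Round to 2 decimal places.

62454.83

Southwest: 217·57.50 = 12477.5
Central: 291·45.77 = 13319.07
Northeast: 138·92.12 = 12712.56
West: 285·84.02 = 23945.7
τ̂ = Σ Nₕx̄ₕ = 62454.83.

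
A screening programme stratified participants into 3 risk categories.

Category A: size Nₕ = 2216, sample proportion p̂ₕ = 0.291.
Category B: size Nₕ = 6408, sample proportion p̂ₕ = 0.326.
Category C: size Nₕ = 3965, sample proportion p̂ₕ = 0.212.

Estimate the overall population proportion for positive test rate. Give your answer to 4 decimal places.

N = 2216 + 6408 + 3965 = 12589.
Overall proportion = Σ (Nₕ/N)·p̂ₕ.
Σ Nₕp̂ₕ = 644.856 + 2089.008 + 840.58 = 3574.444.
3574.444 / 12589 = 0.283934... → 0.2839.

0.2839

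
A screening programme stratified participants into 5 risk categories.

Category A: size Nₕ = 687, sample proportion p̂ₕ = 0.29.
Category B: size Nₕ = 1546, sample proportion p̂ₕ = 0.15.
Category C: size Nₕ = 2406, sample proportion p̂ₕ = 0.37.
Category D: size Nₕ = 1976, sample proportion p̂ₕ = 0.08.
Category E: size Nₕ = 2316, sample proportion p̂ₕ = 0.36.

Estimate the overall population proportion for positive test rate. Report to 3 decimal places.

0.259

Wₕ = Nₕ/N with N = 8931: 0.0769, 0.1731, 0.2694, 0.2213, 0.2593.
p̂_st = 0.0769·0.29 + 0.1731·0.15 + 0.2694·0.37 + 0.2213·0.08 + 0.2593·0.36 ≈ 0.25901... → 0.259.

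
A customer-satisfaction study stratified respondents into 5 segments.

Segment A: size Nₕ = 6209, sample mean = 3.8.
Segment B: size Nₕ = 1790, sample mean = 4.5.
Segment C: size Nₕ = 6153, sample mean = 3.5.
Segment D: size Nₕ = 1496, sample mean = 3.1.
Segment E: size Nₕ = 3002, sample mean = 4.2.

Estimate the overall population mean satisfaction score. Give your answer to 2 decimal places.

N = 18650; weights Wₕ = Nₕ/N = (0.3329, 0.0960, 0.3299, 0.0802, 0.1610).
x̄_st = Σ Wₕ·x̄ₕ = 0.3329·3.8 + 0.0960·4.5 + 0.3299·3.5 + 0.0802·3.1 + 0.1610·4.2 ≈ 3.7764...
→ 3.78.

3.78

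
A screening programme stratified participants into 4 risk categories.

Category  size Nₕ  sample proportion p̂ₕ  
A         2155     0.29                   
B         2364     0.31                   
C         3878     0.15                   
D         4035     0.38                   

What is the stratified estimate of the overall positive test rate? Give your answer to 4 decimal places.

0.2793

N = 2155 + 2364 + 3878 + 4035 = 12432.
Overall proportion = Σ (Nₕ/N)·p̂ₕ.
Σ Nₕp̂ₕ = 624.95 + 732.84 + 581.7 + 1533.3 = 3472.79.
3472.79 / 12432 = 0.279343... → 0.2793.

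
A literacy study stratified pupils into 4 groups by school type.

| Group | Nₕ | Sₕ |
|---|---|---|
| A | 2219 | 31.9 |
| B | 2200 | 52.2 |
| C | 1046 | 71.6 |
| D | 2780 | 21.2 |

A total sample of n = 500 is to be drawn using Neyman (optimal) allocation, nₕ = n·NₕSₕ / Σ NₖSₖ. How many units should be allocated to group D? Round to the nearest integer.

A: NₕSₕ = 2219·31.9 = 70786.1
B: NₕSₕ = 2200·52.2 = 114840
C: NₕSₕ = 1046·71.6 = 74893.6
D: NₕSₕ = 2780·21.2 = 58936
Σ NₕSₕ = 319455.7.
n_D = 500·58936/319455.7 = 92.244... → 92.

92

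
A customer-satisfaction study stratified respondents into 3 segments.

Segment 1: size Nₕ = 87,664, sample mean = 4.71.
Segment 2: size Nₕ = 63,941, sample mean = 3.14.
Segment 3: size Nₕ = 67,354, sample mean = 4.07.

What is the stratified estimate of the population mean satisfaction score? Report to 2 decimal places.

N = 218959; weights Wₕ = Nₕ/N = (0.4004, 0.2920, 0.3076).
x̄_st = Σ Wₕ·x̄ₕ = 0.4004·4.71 + 0.2920·3.14 + 0.3076·4.07 ≈ 4.0547...
→ 4.05.

4.05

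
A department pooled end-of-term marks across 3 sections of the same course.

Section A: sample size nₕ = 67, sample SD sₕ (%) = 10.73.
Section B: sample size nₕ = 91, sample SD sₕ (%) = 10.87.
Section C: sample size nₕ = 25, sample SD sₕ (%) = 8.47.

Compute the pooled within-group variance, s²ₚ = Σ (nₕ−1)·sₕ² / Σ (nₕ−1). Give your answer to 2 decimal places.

110.86

A: (67−1)·10.73² = 66·115.1329 = 7598.7714
B: (91−1)·10.87² = 90·118.1569 = 10634.121
C: (25−1)·8.47² = 24·71.7409 = 1721.7816
Numerator = 19954.674; denominator = Σ(nₕ−1) = 180.
s²ₚ = 19954.674/180 = 110.8593 → 110.86.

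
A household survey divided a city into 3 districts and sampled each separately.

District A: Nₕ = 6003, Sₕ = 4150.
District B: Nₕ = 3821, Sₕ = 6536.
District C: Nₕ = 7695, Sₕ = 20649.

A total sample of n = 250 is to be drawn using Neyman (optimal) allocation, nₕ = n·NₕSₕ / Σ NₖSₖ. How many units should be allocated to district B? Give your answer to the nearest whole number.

Σ NₕSₕ = 6003·4150 + 3821·6536 + 7695·20649 = 208780561.
Share for B: 24974056/208780561 = 0.11962.
n_B = 250 × 0.11962 = 29.905... → 30.

30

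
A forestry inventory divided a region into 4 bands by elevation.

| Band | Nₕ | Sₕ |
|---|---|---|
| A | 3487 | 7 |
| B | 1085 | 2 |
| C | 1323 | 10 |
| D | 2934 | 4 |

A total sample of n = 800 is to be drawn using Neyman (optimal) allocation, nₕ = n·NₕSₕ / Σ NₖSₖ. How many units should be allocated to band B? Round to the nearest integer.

34

Σ NₕSₕ = 3487·7 + 1085·2 + 1323·10 + 2934·4 = 51545.
Share for B: 2170/51545 = 0.04210.
n_B = 800 × 0.04210 = 33.679... → 34.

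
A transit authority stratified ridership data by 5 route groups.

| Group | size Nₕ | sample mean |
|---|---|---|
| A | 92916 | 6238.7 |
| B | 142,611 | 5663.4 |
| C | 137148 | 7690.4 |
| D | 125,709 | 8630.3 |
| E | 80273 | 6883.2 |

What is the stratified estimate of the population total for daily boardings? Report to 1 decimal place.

4079502662.1

A: 92916·6238.7 = 579675049.2
B: 142611·5663.4 = 807663137.4
C: 137148·7690.4 = 1054722979.2
D: 125709·8630.3 = 1084906382.7
E: 80273·6883.2 = 552535113.6
τ̂ = Σ Nₕx̄ₕ = 4079502662.1.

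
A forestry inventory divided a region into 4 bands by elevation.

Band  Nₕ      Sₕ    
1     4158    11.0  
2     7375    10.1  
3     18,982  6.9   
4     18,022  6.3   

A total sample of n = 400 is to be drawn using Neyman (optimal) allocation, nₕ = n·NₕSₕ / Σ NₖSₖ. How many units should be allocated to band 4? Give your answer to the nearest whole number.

1: NₕSₕ = 4158·11.0 = 45738
2: NₕSₕ = 7375·10.1 = 74487.5
3: NₕSₕ = 18982·6.9 = 130975.8
4: NₕSₕ = 18022·6.3 = 113538.6
Σ NₕSₕ = 364739.9.
n_4 = 400·113538.6/364739.9 = 124.515... → 125.

125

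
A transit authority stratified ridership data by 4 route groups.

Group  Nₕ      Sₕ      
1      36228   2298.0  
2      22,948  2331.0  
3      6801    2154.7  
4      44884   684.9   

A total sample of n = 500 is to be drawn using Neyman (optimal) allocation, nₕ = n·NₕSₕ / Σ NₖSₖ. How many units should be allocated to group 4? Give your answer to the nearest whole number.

84

Σ NₕSₕ = 36228·2298.0 + 22948·2331.0 + 6801·2154.7 + 44884·684.9 = 182138898.3.
Share for 4: 30741051.6/182138898.3 = 0.16878.
n_4 = 500 × 0.16878 = 84.389... → 84.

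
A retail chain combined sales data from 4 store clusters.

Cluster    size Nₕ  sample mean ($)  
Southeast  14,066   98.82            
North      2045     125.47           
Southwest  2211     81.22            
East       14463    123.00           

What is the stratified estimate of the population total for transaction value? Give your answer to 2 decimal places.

Population total = Σ Nₕ·x̄ₕ (each stratum's size times its mean).
14066·98.82 + 2045·125.47 + 2211·81.22 + 14463·123.00 = 1390002.12 + 256586.15 + 179577.42 + 1778949 = 3605114.69.

3605114.69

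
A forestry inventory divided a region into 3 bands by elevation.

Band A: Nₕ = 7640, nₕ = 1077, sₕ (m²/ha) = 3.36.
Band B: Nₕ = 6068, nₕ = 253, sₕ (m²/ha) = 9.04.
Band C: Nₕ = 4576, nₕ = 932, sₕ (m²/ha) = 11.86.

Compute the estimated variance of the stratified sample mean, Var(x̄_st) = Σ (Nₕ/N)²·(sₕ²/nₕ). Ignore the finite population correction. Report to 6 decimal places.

0.046860

N = 18284; Wₕ = Nₕ/N.
band A: (7640/18284)²·3.36²/1077 = 0.001830236
band B: (6068/18284)²·9.04²/253 = 0.035576651
band C: (4576/18284)²·11.86²/932 = 0.009453292
Sum = 0.046860179 → 0.046860.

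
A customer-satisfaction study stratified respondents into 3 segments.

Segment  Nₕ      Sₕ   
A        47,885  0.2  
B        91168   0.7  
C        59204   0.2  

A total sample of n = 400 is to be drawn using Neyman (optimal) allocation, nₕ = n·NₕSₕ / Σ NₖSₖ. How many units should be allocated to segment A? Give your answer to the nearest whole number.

Σ NₕSₕ = 47885·0.2 + 91168·0.7 + 59204·0.2 = 85235.4.
Share for A: 9577/85235.4 = 0.11236.
n_A = 400 × 0.11236 = 44.944... → 45.

45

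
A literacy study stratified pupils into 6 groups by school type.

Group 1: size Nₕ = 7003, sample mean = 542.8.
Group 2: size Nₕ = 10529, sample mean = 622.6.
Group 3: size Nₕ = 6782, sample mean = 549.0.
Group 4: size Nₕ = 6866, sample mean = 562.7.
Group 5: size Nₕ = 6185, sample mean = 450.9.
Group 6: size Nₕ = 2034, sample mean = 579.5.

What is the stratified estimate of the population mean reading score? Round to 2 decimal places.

N = 39399; weights Wₕ = Nₕ/N = (0.1777, 0.2672, 0.1721, 0.1743, 0.1570, 0.0516).
x̄_st = Σ Wₕ·x̄ₕ = 0.1777·542.8 + 0.2672·622.6 + 0.1721·549.0 + 0.1743·562.7 + 0.1570·450.9 + 0.0516·579.5 ≈ 556.1288...
→ 556.13.

556.13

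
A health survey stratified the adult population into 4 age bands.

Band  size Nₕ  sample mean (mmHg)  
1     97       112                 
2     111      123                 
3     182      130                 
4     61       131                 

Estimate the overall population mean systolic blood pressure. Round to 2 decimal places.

124.54

x̄_st = (Σ Nₕx̄ₕ) / (Σ Nₕ) = (97·112 + 111·123 + 182·130 + 61·131) / 451
= 56168 / 451 = 124.5410... → 124.54.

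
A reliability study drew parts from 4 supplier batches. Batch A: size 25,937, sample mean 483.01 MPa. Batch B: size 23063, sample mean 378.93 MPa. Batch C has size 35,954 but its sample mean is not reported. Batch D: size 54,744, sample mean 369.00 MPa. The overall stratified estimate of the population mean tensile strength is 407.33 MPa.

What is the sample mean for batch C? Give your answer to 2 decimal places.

429.31

N = 25937 + 23063 + 35954 + 54744 = 139698.
Overall total = μ·N = 407.33·139698 = 56903186.34.
Subtract the known strata: 25937·483.01 + 23063·378.93 + 54744·369.00 = 41467628.96.
Remaining total for batch C: 56903186.34 − 41467628.96 = 15435557.38.
Divide by its size: 15435557.38 / 35954 = 429.3141... → 429.31.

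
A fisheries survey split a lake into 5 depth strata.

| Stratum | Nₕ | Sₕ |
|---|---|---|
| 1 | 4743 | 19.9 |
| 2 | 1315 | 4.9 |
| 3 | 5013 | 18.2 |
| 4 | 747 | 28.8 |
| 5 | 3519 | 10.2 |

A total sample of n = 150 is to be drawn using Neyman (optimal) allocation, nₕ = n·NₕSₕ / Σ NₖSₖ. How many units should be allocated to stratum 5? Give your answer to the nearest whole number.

Σ NₕSₕ = 4743·19.9 + 1315·4.9 + 5013·18.2 + 747·28.8 + 3519·10.2 = 249473.2.
Share for 5: 35893.8/249473.2 = 0.14388.
n_5 = 150 × 0.14388 = 21.582... → 22.

22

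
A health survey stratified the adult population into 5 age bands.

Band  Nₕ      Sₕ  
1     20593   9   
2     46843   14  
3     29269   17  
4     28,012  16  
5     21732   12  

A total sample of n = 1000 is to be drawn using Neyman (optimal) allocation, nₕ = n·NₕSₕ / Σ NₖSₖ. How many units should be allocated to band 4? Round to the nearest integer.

1: NₕSₕ = 20593·9 = 185337
2: NₕSₕ = 46843·14 = 655802
3: NₕSₕ = 29269·17 = 497573
4: NₕSₕ = 28012·16 = 448192
5: NₕSₕ = 21732·12 = 260784
Σ NₕSₕ = 2047688.
n_4 = 1000·448192/2047688 = 218.877... → 219.

219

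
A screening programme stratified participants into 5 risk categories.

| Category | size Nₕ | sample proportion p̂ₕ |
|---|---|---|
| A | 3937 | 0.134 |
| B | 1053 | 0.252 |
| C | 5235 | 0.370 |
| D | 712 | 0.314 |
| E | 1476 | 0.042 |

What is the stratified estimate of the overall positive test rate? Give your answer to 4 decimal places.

Wₕ = Nₕ/N with N = 12413: 0.3172, 0.0848, 0.4217, 0.0574, 0.1189.
p̂_st = 0.3172·0.134 + 0.0848·0.252 + 0.4217·0.370 + 0.0574·0.314 + 0.1189·0.042 ≈ 0.242925... → 0.2429.

0.2429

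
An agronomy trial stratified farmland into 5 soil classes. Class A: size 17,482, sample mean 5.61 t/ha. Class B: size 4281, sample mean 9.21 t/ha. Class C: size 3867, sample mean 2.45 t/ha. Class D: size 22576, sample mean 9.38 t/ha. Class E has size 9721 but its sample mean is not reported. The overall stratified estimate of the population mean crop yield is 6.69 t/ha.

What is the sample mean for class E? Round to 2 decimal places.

2.96

Σ Nₕx̄ₕ = N·μ, so 9721·x̄_E = 57927·6.69 − (17482·5.61 + 4281·9.21 + 3867·2.45 + 22576·9.38).
= 387531.63 − 358739.06 = 28792.57.
x̄_E = 28792.57 / 9721 = 2.9619... → 2.96.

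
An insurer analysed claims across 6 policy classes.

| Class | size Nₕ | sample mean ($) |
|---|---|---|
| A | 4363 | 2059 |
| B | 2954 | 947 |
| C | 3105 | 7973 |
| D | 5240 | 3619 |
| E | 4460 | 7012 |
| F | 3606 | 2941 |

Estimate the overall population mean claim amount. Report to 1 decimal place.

x̄_st = (Σ Nₕx̄ₕ) / (Σ Nₕ) = (4363·2059 + 2954·947 + 3105·7973 + 5240·3619 + 4460·7012 + 3606·2941) / 23728
= 97379346 / 23728 = 4103.985... → 4104.0.

4104.0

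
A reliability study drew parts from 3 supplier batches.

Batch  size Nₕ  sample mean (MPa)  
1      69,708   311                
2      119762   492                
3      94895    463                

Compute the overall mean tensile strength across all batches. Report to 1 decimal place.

438.0

N = 284365; weights Wₕ = Nₕ/N = (0.2451, 0.4212, 0.3337).
x̄_st = Σ Wₕ·x̄ₕ = 0.2451·311 + 0.4212·492 + 0.3337·463 ≈ 437.953...
→ 438.0.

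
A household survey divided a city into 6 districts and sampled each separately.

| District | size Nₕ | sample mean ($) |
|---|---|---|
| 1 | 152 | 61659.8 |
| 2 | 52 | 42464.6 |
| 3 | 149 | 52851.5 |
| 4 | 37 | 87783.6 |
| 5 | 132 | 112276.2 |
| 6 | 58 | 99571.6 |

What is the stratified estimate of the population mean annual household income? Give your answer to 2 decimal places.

74653.32

N = 580; weights Wₕ = Nₕ/N = (0.2621, 0.0897, 0.2569, 0.0638, 0.2276, 0.1000).
x̄_st = Σ Wₕ·x̄ₕ = 0.2621·61659.8 + 0.0897·42464.6 + 0.2569·52851.5 + 0.0638·87783.6 + 0.2276·112276.2 + 0.1000·99571.6 ≈ 74653.3219...
→ 74653.32.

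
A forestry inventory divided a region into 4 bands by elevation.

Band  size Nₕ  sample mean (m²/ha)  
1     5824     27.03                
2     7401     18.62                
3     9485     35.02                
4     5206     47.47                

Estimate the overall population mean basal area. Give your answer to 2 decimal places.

N = 5824 + 7401 + 9485 + 5206 = 27916.
Weight each subgroup mean by Nₕ/N and sum.
Σ Nₕx̄ₕ = 5824·27.03 + 7401·18.62 + 9485·35.02 + 5206·47.47 = 157422.72 + 137806.62 + 332164.7 + 247128.82 = 874522.86.
Divide by N: 874522.86 / 27916 = 31.3269... → 31.33.

31.33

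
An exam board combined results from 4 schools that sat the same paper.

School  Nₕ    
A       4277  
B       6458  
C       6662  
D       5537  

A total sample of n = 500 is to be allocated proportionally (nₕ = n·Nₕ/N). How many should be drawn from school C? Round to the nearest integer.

145

Share of school C = 6662/22934 = 0.29049.
Allocate 500 × 0.29049 = 145.243... → 145.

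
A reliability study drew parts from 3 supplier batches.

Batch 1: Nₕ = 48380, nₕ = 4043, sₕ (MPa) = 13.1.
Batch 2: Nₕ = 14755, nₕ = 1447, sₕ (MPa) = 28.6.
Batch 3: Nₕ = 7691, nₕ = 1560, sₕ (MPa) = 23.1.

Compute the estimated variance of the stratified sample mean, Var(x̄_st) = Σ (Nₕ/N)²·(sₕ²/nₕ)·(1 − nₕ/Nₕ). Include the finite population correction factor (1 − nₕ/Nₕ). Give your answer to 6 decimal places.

0.043493

N = 70826; Wₕ = Nₕ/N.
batch 1: (48380/70826)²·13.1²/4043·(1 − 4043/48380) = 0.018150374
batch 2: (14755/70826)²·28.6²/1447·(1 − 1447/14755) = 0.022127386
batch 3: (7691/70826)²·23.1²/1560·(1 − 1560/7691) = 0.003215349
Sum = 0.043493109 → 0.043493.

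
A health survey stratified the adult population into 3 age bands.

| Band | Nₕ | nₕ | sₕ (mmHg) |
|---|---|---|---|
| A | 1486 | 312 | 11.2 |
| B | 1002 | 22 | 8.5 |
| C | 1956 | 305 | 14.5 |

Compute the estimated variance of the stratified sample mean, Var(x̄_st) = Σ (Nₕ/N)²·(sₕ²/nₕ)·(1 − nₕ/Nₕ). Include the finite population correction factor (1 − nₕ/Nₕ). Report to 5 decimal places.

N = 4444. Term for each stratum: Wₕ²sₕ²/nₕ·(1−nₕ/Nₕ).
Var(x̄_st) = 0.03551569 + 0.16329048 + 0.11272078 = 0.31152695 → 0.31153.

0.31153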